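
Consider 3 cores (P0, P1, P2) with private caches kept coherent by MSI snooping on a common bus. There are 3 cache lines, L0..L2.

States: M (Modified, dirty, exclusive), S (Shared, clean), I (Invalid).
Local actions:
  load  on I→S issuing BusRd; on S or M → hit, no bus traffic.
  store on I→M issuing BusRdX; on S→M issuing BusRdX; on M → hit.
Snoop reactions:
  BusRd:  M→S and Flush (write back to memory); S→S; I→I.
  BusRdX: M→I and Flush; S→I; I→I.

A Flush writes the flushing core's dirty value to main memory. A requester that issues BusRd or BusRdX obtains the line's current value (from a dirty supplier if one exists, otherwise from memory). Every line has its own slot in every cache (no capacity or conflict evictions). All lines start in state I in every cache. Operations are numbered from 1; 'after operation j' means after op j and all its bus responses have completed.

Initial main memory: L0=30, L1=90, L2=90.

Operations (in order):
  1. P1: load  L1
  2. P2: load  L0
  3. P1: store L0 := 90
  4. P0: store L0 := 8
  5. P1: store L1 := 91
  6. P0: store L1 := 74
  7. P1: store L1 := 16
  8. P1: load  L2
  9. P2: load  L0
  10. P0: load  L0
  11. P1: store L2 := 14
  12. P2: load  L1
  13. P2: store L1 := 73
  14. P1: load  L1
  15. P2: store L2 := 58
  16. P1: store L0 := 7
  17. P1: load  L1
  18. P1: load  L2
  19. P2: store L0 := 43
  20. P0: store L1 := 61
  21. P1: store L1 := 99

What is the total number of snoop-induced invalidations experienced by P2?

invalidations = 3

1. P1: load  L1  bus=[BusRd]  L1: P0=I P1=S P2=I  mem[L1]=90
2. P2: load  L0  bus=[BusRd]  L0: P0=I P1=I P2=S  mem[L0]=30
3. P1: store L0 := 90  bus=[BusRdX]  L0: P0=I P1=M P2=I  mem[L0]=30
4. P0: store L0 := 8  bus=[BusRdX,Flush]  L0: P0=M P1=I P2=I  mem[L0]=90
5. P1: store L1 := 91  bus=[BusRdX]  L1: P0=I P1=M P2=I  mem[L1]=90
6. P0: store L1 := 74  bus=[BusRdX,Flush]  L1: P0=M P1=I P2=I  mem[L1]=91
7. P1: store L1 := 16  bus=[BusRdX,Flush]  L1: P0=I P1=M P2=I  mem[L1]=74
8. P1: load  L2  bus=[BusRd]  L2: P0=I P1=S P2=I  mem[L2]=90
9. P2: load  L0  bus=[BusRd,Flush]  L0: P0=S P1=I P2=S  mem[L0]=8
10. P0: load  L0  bus=[-]  L0: P0=S P1=I P2=S  mem[L0]=8
11. P1: store L2 := 14  bus=[BusRdX]  L2: P0=I P1=M P2=I  mem[L2]=90
12. P2: load  L1  bus=[BusRd,Flush]  L1: P0=I P1=S P2=S  mem[L1]=16
13. P2: store L1 := 73  bus=[BusRdX]  L1: P0=I P1=I P2=M  mem[L1]=16
14. P1: load  L1  bus=[BusRd,Flush]  L1: P0=I P1=S P2=S  mem[L1]=73
15. P2: store L2 := 58  bus=[BusRdX,Flush]  L2: P0=I P1=I P2=M  mem[L2]=14
16. P1: store L0 := 7  bus=[BusRdX]  L0: P0=I P1=M P2=I  mem[L0]=8
17. P1: load  L1  bus=[-]  L1: P0=I P1=S P2=S  mem[L1]=73
18. P1: load  L2  bus=[BusRd,Flush]  L2: P0=I P1=S P2=S  mem[L2]=58
19. P2: store L0 := 43  bus=[BusRdX,Flush]  L0: P0=I P1=I P2=M  mem[L0]=7
20. P0: store L1 := 61  bus=[BusRdX]  L1: P0=M P1=I P2=I  mem[L1]=73
21. P1: store L1 := 99  bus=[BusRdX,Flush]  L1: P0=I P1=M P2=I  mem[L1]=61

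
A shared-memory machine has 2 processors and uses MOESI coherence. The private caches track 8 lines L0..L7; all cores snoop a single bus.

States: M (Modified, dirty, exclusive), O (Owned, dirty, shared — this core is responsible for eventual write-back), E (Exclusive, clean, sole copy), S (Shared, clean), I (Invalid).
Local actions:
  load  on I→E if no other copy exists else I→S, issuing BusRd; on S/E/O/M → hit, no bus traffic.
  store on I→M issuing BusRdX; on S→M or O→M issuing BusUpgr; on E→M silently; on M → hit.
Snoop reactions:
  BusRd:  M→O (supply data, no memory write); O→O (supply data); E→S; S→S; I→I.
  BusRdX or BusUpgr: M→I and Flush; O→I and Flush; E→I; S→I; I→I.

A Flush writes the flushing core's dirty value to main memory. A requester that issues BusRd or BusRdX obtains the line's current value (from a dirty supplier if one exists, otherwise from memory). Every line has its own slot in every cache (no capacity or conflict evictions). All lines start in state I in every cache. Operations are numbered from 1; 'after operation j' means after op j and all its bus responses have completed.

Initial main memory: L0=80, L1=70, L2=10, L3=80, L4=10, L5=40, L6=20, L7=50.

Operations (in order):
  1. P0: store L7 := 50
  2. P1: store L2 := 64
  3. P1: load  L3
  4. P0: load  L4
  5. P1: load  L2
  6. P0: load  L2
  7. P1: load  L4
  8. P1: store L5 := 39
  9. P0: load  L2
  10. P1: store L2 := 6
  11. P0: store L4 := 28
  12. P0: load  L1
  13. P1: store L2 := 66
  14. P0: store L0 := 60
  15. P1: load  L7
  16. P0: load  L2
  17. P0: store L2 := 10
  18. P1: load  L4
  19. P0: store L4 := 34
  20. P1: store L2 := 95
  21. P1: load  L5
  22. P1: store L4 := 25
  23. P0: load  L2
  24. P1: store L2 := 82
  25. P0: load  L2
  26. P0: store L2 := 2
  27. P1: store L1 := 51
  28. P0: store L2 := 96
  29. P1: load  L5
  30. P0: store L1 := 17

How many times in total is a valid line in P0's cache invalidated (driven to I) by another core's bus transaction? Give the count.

invalidations = 5

step 1: P0: store L7 := 50  ⟶  MI  (L7)  txn=BusRdX  M[L7]=50
step 2: P1: store L2 := 64  ⟶  IM  (L2)  txn=BusRdX  M[L2]=10
step 3: P1: load  L3  ⟶  IE  (L3)  txn=BusRd  M[L3]=80
step 4: P0: load  L4  ⟶  EI  (L4)  txn=BusRd  M[L4]=10
step 5: P1: load  L2  ⟶  IM  (L2)  txn=∅  M[L2]=10
step 6: P0: load  L2  ⟶  SO  (L2)  txn=BusRd  M[L2]=10
step 7: P1: load  L4  ⟶  SS  (L4)  txn=BusRd  M[L4]=10
step 8: P1: store L5 := 39  ⟶  IM  (L5)  txn=BusRdX  M[L5]=40
step 9: P0: load  L2  ⟶  SO  (L2)  txn=∅  M[L2]=10
step 10: P1: store L2 := 6  ⟶  IM  (L2)  txn=BusUpgr  M[L2]=10
step 11: P0: store L4 := 28  ⟶  MI  (L4)  txn=BusUpgr  M[L4]=10
step 12: P0: load  L1  ⟶  EI  (L1)  txn=BusRd  M[L1]=70
step 13: P1: store L2 := 66  ⟶  IM  (L2)  txn=∅  M[L2]=10
step 14: P0: store L0 := 60  ⟶  MI  (L0)  txn=BusRdX  M[L0]=80
step 15: P1: load  L7  ⟶  OS  (L7)  txn=BusRd  M[L7]=50
step 16: P0: load  L2  ⟶  SO  (L2)  txn=BusRd  M[L2]=10
step 17: P0: store L2 := 10  ⟶  MI  (L2)  txn=BusUpgr+Flush  M[L2]=66
step 18: P1: load  L4  ⟶  OS  (L4)  txn=BusRd  M[L4]=10
step 19: P0: store L4 := 34  ⟶  MI  (L4)  txn=BusUpgr  M[L4]=10
step 20: P1: store L2 := 95  ⟶  IM  (L2)  txn=BusRdX+Flush  M[L2]=10
step 21: P1: load  L5  ⟶  IM  (L5)  txn=∅  M[L5]=40
step 22: P1: store L4 := 25  ⟶  IM  (L4)  txn=BusRdX+Flush  M[L4]=34
step 23: P0: load  L2  ⟶  SO  (L2)  txn=BusRd  M[L2]=10
step 24: P1: store L2 := 82  ⟶  IM  (L2)  txn=BusUpgr  M[L2]=10
step 25: P0: load  L2  ⟶  SO  (L2)  txn=BusRd  M[L2]=10
step 26: P0: store L2 := 2  ⟶  MI  (L2)  txn=BusUpgr+Flush  M[L2]=82
step 27: P1: store L1 := 51  ⟶  IM  (L1)  txn=BusRdX  M[L1]=70
step 28: P0: store L2 := 96  ⟶  MI  (L2)  txn=∅  M[L2]=82
step 29: P1: load  L5  ⟶  IM  (L5)  txn=∅  M[L5]=40
step 30: P0: store L1 := 17  ⟶  MI  (L1)  txn=BusRdX+Flush  M[L1]=51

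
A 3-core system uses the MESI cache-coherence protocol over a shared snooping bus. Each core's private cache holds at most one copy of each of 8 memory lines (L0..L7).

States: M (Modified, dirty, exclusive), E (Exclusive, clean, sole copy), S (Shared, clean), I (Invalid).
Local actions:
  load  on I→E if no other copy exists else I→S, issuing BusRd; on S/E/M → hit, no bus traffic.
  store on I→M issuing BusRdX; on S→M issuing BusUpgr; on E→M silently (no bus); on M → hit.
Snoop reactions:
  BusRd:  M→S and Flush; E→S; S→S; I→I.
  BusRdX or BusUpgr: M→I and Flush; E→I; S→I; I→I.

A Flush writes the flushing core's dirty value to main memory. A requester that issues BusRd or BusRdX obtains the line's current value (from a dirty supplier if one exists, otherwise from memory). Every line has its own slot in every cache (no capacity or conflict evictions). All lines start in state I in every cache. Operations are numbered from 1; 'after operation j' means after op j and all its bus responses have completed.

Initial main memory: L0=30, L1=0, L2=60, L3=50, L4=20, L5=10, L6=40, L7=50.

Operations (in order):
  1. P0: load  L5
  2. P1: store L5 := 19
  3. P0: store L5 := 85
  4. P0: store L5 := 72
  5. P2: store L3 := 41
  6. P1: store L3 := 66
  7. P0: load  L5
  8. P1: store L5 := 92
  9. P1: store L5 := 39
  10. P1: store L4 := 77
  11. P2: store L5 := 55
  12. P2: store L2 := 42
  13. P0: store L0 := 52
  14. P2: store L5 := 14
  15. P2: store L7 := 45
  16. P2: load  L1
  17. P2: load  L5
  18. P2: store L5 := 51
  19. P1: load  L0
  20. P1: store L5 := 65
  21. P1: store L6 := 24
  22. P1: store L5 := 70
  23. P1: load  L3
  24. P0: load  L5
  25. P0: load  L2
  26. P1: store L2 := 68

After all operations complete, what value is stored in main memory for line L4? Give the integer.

[1] P0: load  L5 | P0:E(10), P1:I, P2:I | bus: BusRd
[2] P1: store L5 := 19 | P0:I, P1:M(19), P2:I | bus: BusRdX
[3] P0: store L5 := 85 | P0:M(85), P1:I, P2:I | bus: BusRdX,Flush
[4] P0: store L5 := 72 | P0:M(72), P1:I, P2:I | bus: none
[5] P2: store L3 := 41 | P0:I, P1:I, P2:M(41) | bus: BusRdX
[6] P1: store L3 := 66 | P0:I, P1:M(66), P2:I | bus: BusRdX,Flush
[7] P0: load  L5 | P0:M(72), P1:I, P2:I | bus: none
[8] P1: store L5 := 92 | P0:I, P1:M(92), P2:I | bus: BusRdX,Flush
[9] P1: store L5 := 39 | P0:I, P1:M(39), P2:I | bus: none
[10] P1: store L4 := 77 | P0:I, P1:M(77), P2:I | bus: BusRdX
[11] P2: store L5 := 55 | P0:I, P1:I, P2:M(55) | bus: BusRdX,Flush
[12] P2: store L2 := 42 | P0:I, P1:I, P2:M(42) | bus: BusRdX
[13] P0: store L0 := 52 | P0:M(52), P1:I, P2:I | bus: BusRdX
[14] P2: store L5 := 14 | P0:I, P1:I, P2:M(14) | bus: none
[15] P2: store L7 := 45 | P0:I, P1:I, P2:M(45) | bus: BusRdX
[16] P2: load  L1 | P0:I, P1:I, P2:E(0) | bus: BusRd
[17] P2: load  L5 | P0:I, P1:I, P2:M(14) | bus: none
[18] P2: store L5 := 51 | P0:I, P1:I, P2:M(51) | bus: none
[19] P1: load  L0 | P0:S(52), P1:S(52), P2:I | bus: BusRd,Flush
[20] P1: store L5 := 65 | P0:I, P1:M(65), P2:I | bus: BusRdX,Flush
[21] P1: store L6 := 24 | P0:I, P1:M(24), P2:I | bus: BusRdX
[22] P1: store L5 := 70 | P0:I, P1:M(70), P2:I | bus: none
[23] P1: load  L3 | P0:I, P1:M(66), P2:I | bus: none
[24] P0: load  L5 | P0:S(70), P1:S(70), P2:I | bus: BusRd,Flush
[25] P0: load  L2 | P0:S(42), P1:I, P2:S(42) | bus: BusRd,Flush
[26] P1: store L2 := 68 | P0:I, P1:M(68), P2:I | bus: BusRdX

memory[L4] = 20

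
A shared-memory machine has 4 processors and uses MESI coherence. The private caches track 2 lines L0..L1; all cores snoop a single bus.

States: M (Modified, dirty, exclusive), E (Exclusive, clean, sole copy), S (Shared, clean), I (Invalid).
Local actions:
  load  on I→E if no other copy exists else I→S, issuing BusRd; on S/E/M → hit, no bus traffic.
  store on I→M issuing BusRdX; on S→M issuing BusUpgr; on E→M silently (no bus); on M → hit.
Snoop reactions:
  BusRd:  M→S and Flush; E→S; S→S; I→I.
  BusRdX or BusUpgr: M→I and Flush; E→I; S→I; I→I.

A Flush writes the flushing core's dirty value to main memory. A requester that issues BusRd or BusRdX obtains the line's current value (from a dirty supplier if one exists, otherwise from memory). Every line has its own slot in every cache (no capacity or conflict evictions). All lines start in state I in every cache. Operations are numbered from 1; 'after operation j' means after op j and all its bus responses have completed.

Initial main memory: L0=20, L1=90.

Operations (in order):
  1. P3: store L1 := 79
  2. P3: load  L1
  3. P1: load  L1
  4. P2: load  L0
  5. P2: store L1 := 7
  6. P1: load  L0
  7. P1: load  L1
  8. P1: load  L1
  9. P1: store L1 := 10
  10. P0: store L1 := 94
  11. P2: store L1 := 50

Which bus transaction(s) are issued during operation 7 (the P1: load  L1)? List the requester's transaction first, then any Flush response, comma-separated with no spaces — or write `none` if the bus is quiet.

bus = BusRd,Flush

step 1: P3: store L1 := 79  ⟶  IIIM  (L1)  txn=BusRdX  M[L1]=90
step 2: P3: load  L1  ⟶  IIIM  (L1)  txn=∅  M[L1]=90
step 3: P1: load  L1  ⟶  ISIS  (L1)  txn=BusRd+Flush  M[L1]=79
step 4: P2: load  L0  ⟶  IIEI  (L0)  txn=BusRd  M[L0]=20
step 5: P2: store L1 := 7  ⟶  IIMI  (L1)  txn=BusRdX  M[L1]=79
step 6: P1: load  L0  ⟶  ISSI  (L0)  txn=BusRd  M[L0]=20
step 7: P1: load  L1  ⟶  ISSI  (L1)  txn=BusRd+Flush  M[L1]=7
step 8: P1: load  L1  ⟶  ISSI  (L1)  txn=∅  M[L1]=7
step 9: P1: store L1 := 10  ⟶  IMII  (L1)  txn=BusUpgr  M[L1]=7
step 10: P0: store L1 := 94  ⟶  MIII  (L1)  txn=BusRdX+Flush  M[L1]=10
step 11: P2: store L1 := 50  ⟶  IIMI  (L1)  txn=BusRdX+Flush  M[L1]=94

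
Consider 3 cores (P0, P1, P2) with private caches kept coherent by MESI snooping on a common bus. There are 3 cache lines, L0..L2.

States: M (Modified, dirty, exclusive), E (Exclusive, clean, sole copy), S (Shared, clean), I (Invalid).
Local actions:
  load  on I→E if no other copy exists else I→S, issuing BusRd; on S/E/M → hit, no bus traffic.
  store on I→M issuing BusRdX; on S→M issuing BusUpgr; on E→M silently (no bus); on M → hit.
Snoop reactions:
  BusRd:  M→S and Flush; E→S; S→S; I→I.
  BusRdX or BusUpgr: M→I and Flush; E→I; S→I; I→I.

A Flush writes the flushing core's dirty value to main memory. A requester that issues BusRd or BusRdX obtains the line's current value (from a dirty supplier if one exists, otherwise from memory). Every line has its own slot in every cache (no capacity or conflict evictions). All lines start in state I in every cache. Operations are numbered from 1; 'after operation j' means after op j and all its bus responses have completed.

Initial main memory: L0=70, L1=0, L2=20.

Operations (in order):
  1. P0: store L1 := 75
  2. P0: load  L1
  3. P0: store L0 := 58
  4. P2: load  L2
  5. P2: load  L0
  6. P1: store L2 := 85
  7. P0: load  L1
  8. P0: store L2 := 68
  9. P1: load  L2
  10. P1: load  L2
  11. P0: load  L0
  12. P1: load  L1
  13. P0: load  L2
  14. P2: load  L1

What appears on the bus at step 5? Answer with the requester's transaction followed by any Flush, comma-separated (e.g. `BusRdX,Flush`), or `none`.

[1] P0: store L1 := 75 | P0:M(75), P1:I, P2:I | bus: BusRdX
[2] P0: load  L1 | P0:M(75), P1:I, P2:I | bus: none
[3] P0: store L0 := 58 | P0:M(58), P1:I, P2:I | bus: BusRdX
[4] P2: load  L2 | P0:I, P1:I, P2:E(20) | bus: BusRd
[5] P2: load  L0 | P0:S(58), P1:I, P2:S(58) | bus: BusRd,Flush
[6] P1: store L2 := 85 | P0:I, P1:M(85), P2:I | bus: BusRdX
[7] P0: load  L1 | P0:M(75), P1:I, P2:I | bus: none
[8] P0: store L2 := 68 | P0:M(68), P1:I, P2:I | bus: BusRdX,Flush
[9] P1: load  L2 | P0:S(68), P1:S(68), P2:I | bus: BusRd,Flush
[10] P1: load  L2 | P0:S(68), P1:S(68), P2:I | bus: none
[11] P0: load  L0 | P0:S(58), P1:I, P2:S(58) | bus: none
[12] P1: load  L1 | P0:S(75), P1:S(75), P2:I | bus: BusRd,Flush
[13] P0: load  L2 | P0:S(68), P1:S(68), P2:I | bus: none
[14] P2: load  L1 | P0:S(75), P1:S(75), P2:S(75) | bus: BusRd

bus = BusRd,Flush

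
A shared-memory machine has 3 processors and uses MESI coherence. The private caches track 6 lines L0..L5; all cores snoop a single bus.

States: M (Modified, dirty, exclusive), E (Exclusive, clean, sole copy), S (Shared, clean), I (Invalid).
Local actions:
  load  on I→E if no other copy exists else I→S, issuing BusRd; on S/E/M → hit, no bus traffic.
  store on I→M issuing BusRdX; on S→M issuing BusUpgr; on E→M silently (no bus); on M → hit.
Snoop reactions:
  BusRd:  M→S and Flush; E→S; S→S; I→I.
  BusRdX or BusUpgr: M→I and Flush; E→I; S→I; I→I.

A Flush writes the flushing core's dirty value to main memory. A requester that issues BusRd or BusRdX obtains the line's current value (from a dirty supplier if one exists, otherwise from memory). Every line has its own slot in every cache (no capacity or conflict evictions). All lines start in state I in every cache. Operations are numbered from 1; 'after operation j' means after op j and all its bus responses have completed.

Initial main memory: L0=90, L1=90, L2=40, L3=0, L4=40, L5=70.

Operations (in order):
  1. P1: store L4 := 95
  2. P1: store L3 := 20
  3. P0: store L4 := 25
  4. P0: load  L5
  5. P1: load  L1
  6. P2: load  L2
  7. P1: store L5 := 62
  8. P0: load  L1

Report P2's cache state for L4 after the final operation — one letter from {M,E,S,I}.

  op1 P1: store L4 := 95 → I/M/I on L4; bus BusRdX; mem=40
  op2 P1: store L3 := 20 → I/M/I on L3; bus BusRdX; mem=0
  op3 P0: store L4 := 25 → M/I/I on L4; bus BusRdX Flush; mem=95
  op4 P0: load  L5 → E/I/I on L5; bus BusRd; mem=70
  op5 P1: load  L1 → I/E/I on L1; bus BusRd; mem=90
  op6 P2: load  L2 → I/I/E on L2; bus BusRd; mem=40
  op7 P1: store L5 := 62 → I/M/I on L5; bus BusRdX; mem=70
  op8 P0: load  L1 → S/S/I on L1; bus BusRd; mem=90

state = I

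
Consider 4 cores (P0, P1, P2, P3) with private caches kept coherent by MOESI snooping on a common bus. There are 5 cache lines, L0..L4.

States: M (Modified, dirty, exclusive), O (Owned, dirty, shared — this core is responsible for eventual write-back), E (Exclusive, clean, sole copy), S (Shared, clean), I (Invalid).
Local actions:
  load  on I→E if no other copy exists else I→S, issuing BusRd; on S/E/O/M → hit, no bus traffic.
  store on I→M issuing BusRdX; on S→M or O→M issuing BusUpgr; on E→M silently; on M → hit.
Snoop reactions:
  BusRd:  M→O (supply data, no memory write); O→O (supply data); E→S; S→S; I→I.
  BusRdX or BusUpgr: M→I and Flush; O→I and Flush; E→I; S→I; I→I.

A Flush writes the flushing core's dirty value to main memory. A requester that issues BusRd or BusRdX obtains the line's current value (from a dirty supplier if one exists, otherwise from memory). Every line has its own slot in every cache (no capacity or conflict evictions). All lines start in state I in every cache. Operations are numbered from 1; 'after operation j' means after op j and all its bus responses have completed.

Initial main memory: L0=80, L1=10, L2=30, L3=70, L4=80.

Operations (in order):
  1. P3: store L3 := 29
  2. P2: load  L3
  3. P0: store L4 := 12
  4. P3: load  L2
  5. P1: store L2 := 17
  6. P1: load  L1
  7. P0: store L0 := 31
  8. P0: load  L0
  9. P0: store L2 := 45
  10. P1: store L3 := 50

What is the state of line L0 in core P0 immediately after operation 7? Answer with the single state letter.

state = M

step 1: P3: store L3 := 29  ⟶  IIIM  (L3)  txn=BusRdX  M[L3]=70
step 2: P2: load  L3  ⟶  IISO  (L3)  txn=BusRd  M[L3]=70
step 3: P0: store L4 := 12  ⟶  MIII  (L4)  txn=BusRdX  M[L4]=80
step 4: P3: load  L2  ⟶  IIIE  (L2)  txn=BusRd  M[L2]=30
step 5: P1: store L2 := 17  ⟶  IMII  (L2)  txn=BusRdX  M[L2]=30
step 6: P1: load  L1  ⟶  IEII  (L1)  txn=BusRd  M[L1]=10
step 7: P0: store L0 := 31  ⟶  MIII  (L0)  txn=BusRdX  M[L0]=80
step 8: P0: load  L0  ⟶  MIII  (L0)  txn=∅  M[L0]=80
step 9: P0: store L2 := 45  ⟶  MIII  (L2)  txn=BusRdX+Flush  M[L2]=17
step 10: P1: store L3 := 50  ⟶  IMII  (L3)  txn=BusRdX+Flush  M[L3]=29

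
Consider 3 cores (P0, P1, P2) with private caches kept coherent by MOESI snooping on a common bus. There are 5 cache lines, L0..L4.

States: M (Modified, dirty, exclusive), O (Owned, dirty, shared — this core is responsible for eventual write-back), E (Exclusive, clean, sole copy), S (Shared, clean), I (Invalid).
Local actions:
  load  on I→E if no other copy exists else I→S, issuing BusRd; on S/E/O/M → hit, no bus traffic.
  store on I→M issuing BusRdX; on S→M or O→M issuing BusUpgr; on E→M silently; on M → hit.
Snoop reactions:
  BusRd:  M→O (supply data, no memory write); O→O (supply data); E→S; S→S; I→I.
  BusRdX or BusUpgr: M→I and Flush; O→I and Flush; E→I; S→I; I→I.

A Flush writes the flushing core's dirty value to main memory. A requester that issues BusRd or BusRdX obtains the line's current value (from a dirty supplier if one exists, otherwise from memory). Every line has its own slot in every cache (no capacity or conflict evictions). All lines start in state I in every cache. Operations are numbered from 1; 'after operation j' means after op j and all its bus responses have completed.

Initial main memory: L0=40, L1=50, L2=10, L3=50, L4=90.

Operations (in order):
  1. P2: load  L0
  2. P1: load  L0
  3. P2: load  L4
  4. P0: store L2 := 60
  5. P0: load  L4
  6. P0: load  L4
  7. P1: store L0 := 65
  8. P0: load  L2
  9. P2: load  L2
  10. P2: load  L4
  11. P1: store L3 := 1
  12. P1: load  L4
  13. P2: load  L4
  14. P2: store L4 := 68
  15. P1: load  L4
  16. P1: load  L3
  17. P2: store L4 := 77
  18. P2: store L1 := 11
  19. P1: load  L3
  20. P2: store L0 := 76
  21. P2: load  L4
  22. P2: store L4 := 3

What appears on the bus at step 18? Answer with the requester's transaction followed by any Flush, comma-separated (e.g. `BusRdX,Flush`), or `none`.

1. P2: load  L0  bus=[BusRd]  L0: P0=I P1=I P2=E  mem[L0]=40
2. P1: load  L0  bus=[BusRd]  L0: P0=I P1=S P2=S  mem[L0]=40
3. P2: load  L4  bus=[BusRd]  L4: P0=I P1=I P2=E  mem[L4]=90
4. P0: store L2 := 60  bus=[BusRdX]  L2: P0=M P1=I P2=I  mem[L2]=10
5. P0: load  L4  bus=[BusRd]  L4: P0=S P1=I P2=S  mem[L4]=90
6. P0: load  L4  bus=[-]  L4: P0=S P1=I P2=S  mem[L4]=90
7. P1: store L0 := 65  bus=[BusUpgr]  L0: P0=I P1=M P2=I  mem[L0]=40
8. P0: load  L2  bus=[-]  L2: P0=M P1=I P2=I  mem[L2]=10
9. P2: load  L2  bus=[BusRd]  L2: P0=O P1=I P2=S  mem[L2]=10
10. P2: load  L4  bus=[-]  L4: P0=S P1=I P2=S  mem[L4]=90
11. P1: store L3 := 1  bus=[BusRdX]  L3: P0=I P1=M P2=I  mem[L3]=50
12. P1: load  L4  bus=[BusRd]  L4: P0=S P1=S P2=S  mem[L4]=90
13. P2: load  L4  bus=[-]  L4: P0=S P1=S P2=S  mem[L4]=90
14. P2: store L4 := 68  bus=[BusUpgr]  L4: P0=I P1=I P2=M  mem[L4]=90
15. P1: load  L4  bus=[BusRd]  L4: P0=I P1=S P2=O  mem[L4]=90
16. P1: load  L3  bus=[-]  L3: P0=I P1=M P2=I  mem[L3]=50
17. P2: store L4 := 77  bus=[BusUpgr]  L4: P0=I P1=I P2=M  mem[L4]=90
18. P2: store L1 := 11  bus=[BusRdX]  L1: P0=I P1=I P2=M  mem[L1]=50
19. P1: load  L3  bus=[-]  L3: P0=I P1=M P2=I  mem[L3]=50
20. P2: store L0 := 76  bus=[BusRdX,Flush]  L0: P0=I P1=I P2=M  mem[L0]=65
21. P2: load  L4  bus=[-]  L4: P0=I P1=I P2=M  mem[L4]=90
22. P2: store L4 := 3  bus=[-]  L4: P0=I P1=I P2=M  mem[L4]=90

bus = BusRdX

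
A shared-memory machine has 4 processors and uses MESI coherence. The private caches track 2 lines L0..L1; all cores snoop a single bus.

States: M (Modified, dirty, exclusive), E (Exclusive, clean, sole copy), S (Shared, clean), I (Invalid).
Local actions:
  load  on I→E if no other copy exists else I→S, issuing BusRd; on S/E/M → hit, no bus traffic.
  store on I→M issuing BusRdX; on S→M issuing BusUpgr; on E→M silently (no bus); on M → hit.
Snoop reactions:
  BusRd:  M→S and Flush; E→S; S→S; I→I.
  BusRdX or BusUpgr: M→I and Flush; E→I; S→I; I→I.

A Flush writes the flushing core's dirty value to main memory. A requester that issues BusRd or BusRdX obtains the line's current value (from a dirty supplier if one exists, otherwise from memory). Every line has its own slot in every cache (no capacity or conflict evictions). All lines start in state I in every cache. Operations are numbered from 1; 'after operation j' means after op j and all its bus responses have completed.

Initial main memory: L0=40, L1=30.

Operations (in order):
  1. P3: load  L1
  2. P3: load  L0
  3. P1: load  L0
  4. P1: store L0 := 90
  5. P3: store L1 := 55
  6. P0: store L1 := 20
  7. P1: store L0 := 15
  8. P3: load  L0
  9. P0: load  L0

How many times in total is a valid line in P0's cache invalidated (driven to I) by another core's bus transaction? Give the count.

invalidations = 0

1. P3: load  L1  bus=[BusRd]  L1: P0=I P1=I P2=I P3=E  mem[L1]=30
2. P3: load  L0  bus=[BusRd]  L0: P0=I P1=I P2=I P3=E  mem[L0]=40
3. P1: load  L0  bus=[BusRd]  L0: P0=I P1=S P2=I P3=S  mem[L0]=40
4. P1: store L0 := 90  bus=[BusUpgr]  L0: P0=I P1=M P2=I P3=I  mem[L0]=40
5. P3: store L1 := 55  bus=[-]  L1: P0=I P1=I P2=I P3=M  mem[L1]=30
6. P0: store L1 := 20  bus=[BusRdX,Flush]  L1: P0=M P1=I P2=I P3=I  mem[L1]=55
7. P1: store L0 := 15  bus=[-]  L0: P0=I P1=M P2=I P3=I  mem[L0]=40
8. P3: load  L0  bus=[BusRd,Flush]  L0: P0=I P1=S P2=I P3=S  mem[L0]=15
9. P0: load  L0  bus=[BusRd]  L0: P0=S P1=S P2=I P3=S  mem[L0]=15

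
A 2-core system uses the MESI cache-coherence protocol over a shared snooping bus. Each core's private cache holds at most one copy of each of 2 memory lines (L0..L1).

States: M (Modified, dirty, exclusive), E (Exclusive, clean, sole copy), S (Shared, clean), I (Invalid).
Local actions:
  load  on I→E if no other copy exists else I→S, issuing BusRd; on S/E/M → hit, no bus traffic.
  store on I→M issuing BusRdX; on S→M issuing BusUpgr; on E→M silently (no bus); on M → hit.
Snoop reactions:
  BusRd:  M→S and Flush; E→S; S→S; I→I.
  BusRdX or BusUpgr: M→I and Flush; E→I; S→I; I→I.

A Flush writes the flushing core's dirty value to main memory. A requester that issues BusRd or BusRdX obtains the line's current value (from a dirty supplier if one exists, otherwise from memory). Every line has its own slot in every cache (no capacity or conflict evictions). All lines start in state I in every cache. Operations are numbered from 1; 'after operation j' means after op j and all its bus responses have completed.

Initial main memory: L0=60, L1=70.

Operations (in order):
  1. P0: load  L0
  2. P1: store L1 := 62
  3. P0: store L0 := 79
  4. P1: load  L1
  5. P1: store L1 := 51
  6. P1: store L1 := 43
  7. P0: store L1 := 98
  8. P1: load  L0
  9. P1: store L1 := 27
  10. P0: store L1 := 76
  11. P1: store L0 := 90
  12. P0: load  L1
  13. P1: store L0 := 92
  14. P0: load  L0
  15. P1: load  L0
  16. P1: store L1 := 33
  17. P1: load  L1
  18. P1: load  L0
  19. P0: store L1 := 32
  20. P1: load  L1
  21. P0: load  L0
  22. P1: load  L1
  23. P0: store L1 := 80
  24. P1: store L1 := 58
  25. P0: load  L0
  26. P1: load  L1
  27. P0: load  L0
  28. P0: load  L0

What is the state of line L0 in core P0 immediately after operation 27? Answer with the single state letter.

state = S

1. P0: load  L0  bus=[BusRd]  L0: P0=E P1=I  mem[L0]=60
2. P1: store L1 := 62  bus=[BusRdX]  L1: P0=I P1=M  mem[L1]=70
3. P0: store L0 := 79  bus=[-]  L0: P0=M P1=I  mem[L0]=60
4. P1: load  L1  bus=[-]  L1: P0=I P1=M  mem[L1]=70
5. P1: store L1 := 51  bus=[-]  L1: P0=I P1=M  mem[L1]=70
6. P1: store L1 := 43  bus=[-]  L1: P0=I P1=M  mem[L1]=70
7. P0: store L1 := 98  bus=[BusRdX,Flush]  L1: P0=M P1=I  mem[L1]=43
8. P1: load  L0  bus=[BusRd,Flush]  L0: P0=S P1=S  mem[L0]=79
9. P1: store L1 := 27  bus=[BusRdX,Flush]  L1: P0=I P1=M  mem[L1]=98
10. P0: store L1 := 76  bus=[BusRdX,Flush]  L1: P0=M P1=I  mem[L1]=27
11. P1: store L0 := 90  bus=[BusUpgr]  L0: P0=I P1=M  mem[L0]=79
12. P0: load  L1  bus=[-]  L1: P0=M P1=I  mem[L1]=27
13. P1: store L0 := 92  bus=[-]  L0: P0=I P1=M  mem[L0]=79
14. P0: load  L0  bus=[BusRd,Flush]  L0: P0=S P1=S  mem[L0]=92
15. P1: load  L0  bus=[-]  L0: P0=S P1=S  mem[L0]=92
16. P1: store L1 := 33  bus=[BusRdX,Flush]  L1: P0=I P1=M  mem[L1]=76
17. P1: load  L1  bus=[-]  L1: P0=I P1=M  mem[L1]=76
18. P1: load  L0  bus=[-]  L0: P0=S P1=S  mem[L0]=92
19. P0: store L1 := 32  bus=[BusRdX,Flush]  L1: P0=M P1=I  mem[L1]=33
20. P1: load  L1  bus=[BusRd,Flush]  L1: P0=S P1=S  mem[L1]=32
21. P0: load  L0  bus=[-]  L0: P0=S P1=S  mem[L0]=92
22. P1: load  L1  bus=[-]  L1: P0=S P1=S  mem[L1]=32
23. P0: store L1 := 80  bus=[BusUpgr]  L1: P0=M P1=I  mem[L1]=32
24. P1: store L1 := 58  bus=[BusRdX,Flush]  L1: P0=I P1=M  mem[L1]=80
25. P0: load  L0  bus=[-]  L0: P0=S P1=S  mem[L0]=92
26. P1: load  L1  bus=[-]  L1: P0=I P1=M  mem[L1]=80
27. P0: load  L0  bus=[-]  L0: P0=S P1=S  mem[L0]=92
28. P0: load  L0  bus=[-]  L0: P0=S P1=S  mem[L0]=92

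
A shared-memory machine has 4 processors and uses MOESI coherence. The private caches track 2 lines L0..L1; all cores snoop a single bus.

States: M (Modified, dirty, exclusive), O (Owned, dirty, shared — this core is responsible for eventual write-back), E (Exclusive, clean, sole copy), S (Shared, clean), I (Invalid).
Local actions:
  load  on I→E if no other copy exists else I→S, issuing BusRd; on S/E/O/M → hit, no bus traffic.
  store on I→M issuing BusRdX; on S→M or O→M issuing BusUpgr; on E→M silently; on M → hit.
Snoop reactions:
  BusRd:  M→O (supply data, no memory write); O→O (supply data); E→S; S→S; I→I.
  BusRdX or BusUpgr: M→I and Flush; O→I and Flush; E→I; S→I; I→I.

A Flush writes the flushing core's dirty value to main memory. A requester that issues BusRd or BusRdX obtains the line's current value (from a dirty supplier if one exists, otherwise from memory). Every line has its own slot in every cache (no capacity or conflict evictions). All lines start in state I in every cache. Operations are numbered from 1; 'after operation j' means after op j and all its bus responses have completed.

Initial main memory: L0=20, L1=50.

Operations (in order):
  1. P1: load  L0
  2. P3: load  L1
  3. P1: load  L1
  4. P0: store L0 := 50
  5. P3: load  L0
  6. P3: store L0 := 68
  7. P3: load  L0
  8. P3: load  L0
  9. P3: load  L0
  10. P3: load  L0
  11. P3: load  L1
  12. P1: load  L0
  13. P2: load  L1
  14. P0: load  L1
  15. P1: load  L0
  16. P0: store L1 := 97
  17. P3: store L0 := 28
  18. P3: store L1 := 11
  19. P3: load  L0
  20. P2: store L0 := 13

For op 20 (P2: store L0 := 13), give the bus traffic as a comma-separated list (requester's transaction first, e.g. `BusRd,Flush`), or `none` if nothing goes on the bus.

bus = BusRdX,Flush

[1] P1: load  L0 | P0:I, P1:E(20), P2:I, P3:I | bus: BusRd
[2] P3: load  L1 | P0:I, P1:I, P2:I, P3:E(50) | bus: BusRd
[3] P1: load  L1 | P0:I, P1:S(50), P2:I, P3:S(50) | bus: BusRd
[4] P0: store L0 := 50 | P0:M(50), P1:I, P2:I, P3:I | bus: BusRdX
[5] P3: load  L0 | P0:O(50), P1:I, P2:I, P3:S(50) | bus: BusRd
[6] P3: store L0 := 68 | P0:I, P1:I, P2:I, P3:M(68) | bus: BusUpgr,Flush
[7] P3: load  L0 | P0:I, P1:I, P2:I, P3:M(68) | bus: none
[8] P3: load  L0 | P0:I, P1:I, P2:I, P3:M(68) | bus: none
[9] P3: load  L0 | P0:I, P1:I, P2:I, P3:M(68) | bus: none
[10] P3: load  L0 | P0:I, P1:I, P2:I, P3:M(68) | bus: none
[11] P3: load  L1 | P0:I, P1:S(50), P2:I, P3:S(50) | bus: none
[12] P1: load  L0 | P0:I, P1:S(68), P2:I, P3:O(68) | bus: BusRd
[13] P2: load  L1 | P0:I, P1:S(50), P2:S(50), P3:S(50) | bus: BusRd
[14] P0: load  L1 | P0:S(50), P1:S(50), P2:S(50), P3:S(50) | bus: BusRd
[15] P1: load  L0 | P0:I, P1:S(68), P2:I, P3:O(68) | bus: none
[16] P0: store L1 := 97 | P0:M(97), P1:I, P2:I, P3:I | bus: BusUpgr
[17] P3: store L0 := 28 | P0:I, P1:I, P2:I, P3:M(28) | bus: BusUpgr
[18] P3: store L1 := 11 | P0:I, P1:I, P2:I, P3:M(11) | bus: BusRdX,Flush
[19] P3: load  L0 | P0:I, P1:I, P2:I, P3:M(28) | bus: none
[20] P2: store L0 := 13 | P0:I, P1:I, P2:M(13), P3:I | bus: BusRdX,Flush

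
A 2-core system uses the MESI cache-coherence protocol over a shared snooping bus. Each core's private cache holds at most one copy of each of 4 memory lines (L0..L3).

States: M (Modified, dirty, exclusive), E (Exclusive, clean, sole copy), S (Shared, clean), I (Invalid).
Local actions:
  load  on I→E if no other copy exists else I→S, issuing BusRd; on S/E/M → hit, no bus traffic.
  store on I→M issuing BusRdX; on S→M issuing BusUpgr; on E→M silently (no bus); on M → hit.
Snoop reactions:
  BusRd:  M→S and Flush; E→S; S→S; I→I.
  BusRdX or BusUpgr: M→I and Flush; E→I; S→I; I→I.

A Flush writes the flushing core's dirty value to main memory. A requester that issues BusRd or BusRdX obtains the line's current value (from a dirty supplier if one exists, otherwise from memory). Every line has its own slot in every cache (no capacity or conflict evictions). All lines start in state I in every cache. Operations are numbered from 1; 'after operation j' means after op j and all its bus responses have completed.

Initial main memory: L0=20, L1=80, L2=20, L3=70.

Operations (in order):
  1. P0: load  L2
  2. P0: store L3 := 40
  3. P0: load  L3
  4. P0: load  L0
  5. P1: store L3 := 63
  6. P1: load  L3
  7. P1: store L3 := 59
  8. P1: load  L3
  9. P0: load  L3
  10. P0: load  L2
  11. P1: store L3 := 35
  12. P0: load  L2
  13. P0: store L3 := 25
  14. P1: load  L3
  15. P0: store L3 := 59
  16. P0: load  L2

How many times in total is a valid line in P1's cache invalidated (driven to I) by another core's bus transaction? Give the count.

[1] P0: load  L2 | P0:E(20), P1:I | bus: BusRd
[2] P0: store L3 := 40 | P0:M(40), P1:I | bus: BusRdX
[3] P0: load  L3 | P0:M(40), P1:I | bus: none
[4] P0: load  L0 | P0:E(20), P1:I | bus: BusRd
[5] P1: store L3 := 63 | P0:I, P1:M(63) | bus: BusRdX,Flush
[6] P1: load  L3 | P0:I, P1:M(63) | bus: none
[7] P1: store L3 := 59 | P0:I, P1:M(59) | bus: none
[8] P1: load  L3 | P0:I, P1:M(59) | bus: none
[9] P0: load  L3 | P0:S(59), P1:S(59) | bus: BusRd,Flush
[10] P0: load  L2 | P0:E(20), P1:I | bus: none
[11] P1: store L3 := 35 | P0:I, P1:M(35) | bus: BusUpgr
[12] P0: load  L2 | P0:E(20), P1:I | bus: none
[13] P0: store L3 := 25 | P0:M(25), P1:I | bus: BusRdX,Flush
[14] P1: load  L3 | P0:S(25), P1:S(25) | bus: BusRd,Flush
[15] P0: store L3 := 59 | P0:M(59), P1:I | bus: BusUpgr
[16] P0: load  L2 | P0:E(20), P1:I | bus: none

invalidations = 2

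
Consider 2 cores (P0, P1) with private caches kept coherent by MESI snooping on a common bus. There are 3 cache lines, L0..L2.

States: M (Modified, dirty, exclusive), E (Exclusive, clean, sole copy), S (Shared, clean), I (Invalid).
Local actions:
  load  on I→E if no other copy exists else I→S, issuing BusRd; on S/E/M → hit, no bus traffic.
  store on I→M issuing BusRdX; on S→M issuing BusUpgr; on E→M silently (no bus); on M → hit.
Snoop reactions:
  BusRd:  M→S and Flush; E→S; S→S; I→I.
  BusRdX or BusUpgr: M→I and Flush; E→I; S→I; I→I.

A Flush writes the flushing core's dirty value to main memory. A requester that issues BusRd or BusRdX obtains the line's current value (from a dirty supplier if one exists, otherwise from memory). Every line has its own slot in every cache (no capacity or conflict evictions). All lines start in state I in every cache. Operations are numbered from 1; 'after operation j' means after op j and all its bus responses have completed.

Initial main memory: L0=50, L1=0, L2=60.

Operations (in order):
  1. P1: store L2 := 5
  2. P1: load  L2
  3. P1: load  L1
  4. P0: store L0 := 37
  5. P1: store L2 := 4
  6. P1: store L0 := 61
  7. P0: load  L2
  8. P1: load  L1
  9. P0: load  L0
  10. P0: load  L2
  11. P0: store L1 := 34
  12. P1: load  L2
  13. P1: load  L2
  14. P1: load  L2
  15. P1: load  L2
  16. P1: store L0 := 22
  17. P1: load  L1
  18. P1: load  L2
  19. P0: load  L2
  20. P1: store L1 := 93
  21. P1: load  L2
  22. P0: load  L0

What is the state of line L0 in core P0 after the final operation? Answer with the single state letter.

state = S

step 1: P1: store L2 := 5  ⟶  IM  (L2)  txn=BusRdX  M[L2]=60
step 2: P1: load  L2  ⟶  IM  (L2)  txn=∅  M[L2]=60
step 3: P1: load  L1  ⟶  IE  (L1)  txn=BusRd  M[L1]=0
step 4: P0: store L0 := 37  ⟶  MI  (L0)  txn=BusRdX  M[L0]=50
step 5: P1: store L2 := 4  ⟶  IM  (L2)  txn=∅  M[L2]=60
step 6: P1: store L0 := 61  ⟶  IM  (L0)  txn=BusRdX+Flush  M[L0]=37
step 7: P0: load  L2  ⟶  SS  (L2)  txn=BusRd+Flush  M[L2]=4
step 8: P1: load  L1  ⟶  IE  (L1)  txn=∅  M[L1]=0
step 9: P0: load  L0  ⟶  SS  (L0)  txn=BusRd+Flush  M[L0]=61
step 10: P0: load  L2  ⟶  SS  (L2)  txn=∅  M[L2]=4
step 11: P0: store L1 := 34  ⟶  MI  (L1)  txn=BusRdX  M[L1]=0
step 12: P1: load  L2  ⟶  SS  (L2)  txn=∅  M[L2]=4
step 13: P1: load  L2  ⟶  SS  (L2)  txn=∅  M[L2]=4
step 14: P1: load  L2  ⟶  SS  (L2)  txn=∅  M[L2]=4
step 15: P1: load  L2  ⟶  SS  (L2)  txn=∅  M[L2]=4
step 16: P1: store L0 := 22  ⟶  IM  (L0)  txn=BusUpgr  M[L0]=61
step 17: P1: load  L1  ⟶  SS  (L1)  txn=BusRd+Flush  M[L1]=34
step 18: P1: load  L2  ⟶  SS  (L2)  txn=∅  M[L2]=4
step 19: P0: load  L2  ⟶  SS  (L2)  txn=∅  M[L2]=4
step 20: P1: store L1 := 93  ⟶  IM  (L1)  txn=BusUpgr  M[L1]=34
step 21: P1: load  L2  ⟶  SS  (L2)  txn=∅  M[L2]=4
step 22: P0: load  L0  ⟶  SS  (L0)  txn=BusRd+Flush  M[L0]=22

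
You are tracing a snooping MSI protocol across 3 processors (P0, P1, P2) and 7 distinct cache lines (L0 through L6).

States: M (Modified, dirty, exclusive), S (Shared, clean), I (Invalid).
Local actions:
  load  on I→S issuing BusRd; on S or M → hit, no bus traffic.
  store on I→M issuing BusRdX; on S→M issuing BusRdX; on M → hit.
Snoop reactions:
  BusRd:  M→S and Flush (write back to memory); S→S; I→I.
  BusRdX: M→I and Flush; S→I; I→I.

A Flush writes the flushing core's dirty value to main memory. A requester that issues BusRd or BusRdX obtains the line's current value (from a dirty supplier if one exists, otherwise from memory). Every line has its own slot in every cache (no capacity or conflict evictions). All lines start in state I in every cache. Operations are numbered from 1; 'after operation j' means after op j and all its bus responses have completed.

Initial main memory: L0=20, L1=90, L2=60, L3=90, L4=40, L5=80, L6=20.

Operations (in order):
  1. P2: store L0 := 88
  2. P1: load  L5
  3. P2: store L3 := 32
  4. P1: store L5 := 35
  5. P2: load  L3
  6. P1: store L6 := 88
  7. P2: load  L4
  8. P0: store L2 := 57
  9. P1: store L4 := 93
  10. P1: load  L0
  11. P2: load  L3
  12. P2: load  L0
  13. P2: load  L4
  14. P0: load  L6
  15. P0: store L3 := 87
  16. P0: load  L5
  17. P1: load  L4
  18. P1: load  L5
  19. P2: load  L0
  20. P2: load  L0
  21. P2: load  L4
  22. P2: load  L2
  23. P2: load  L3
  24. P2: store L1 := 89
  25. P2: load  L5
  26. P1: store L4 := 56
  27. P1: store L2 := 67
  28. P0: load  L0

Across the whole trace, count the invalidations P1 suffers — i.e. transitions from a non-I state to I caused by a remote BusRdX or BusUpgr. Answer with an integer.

step 1: P2: store L0 := 88  ⟶  IIM  (L0)  txn=BusRdX  M[L0]=20
step 2: P1: load  L5  ⟶  ISI  (L5)  txn=BusRd  M[L5]=80
step 3: P2: store L3 := 32  ⟶  IIM  (L3)  txn=BusRdX  M[L3]=90
step 4: P1: store L5 := 35  ⟶  IMI  (L5)  txn=BusRdX  M[L5]=80
step 5: P2: load  L3  ⟶  IIM  (L3)  txn=∅  M[L3]=90
step 6: P1: store L6 := 88  ⟶  IMI  (L6)  txn=BusRdX  M[L6]=20
step 7: P2: load  L4  ⟶  IIS  (L4)  txn=BusRd  M[L4]=40
step 8: P0: store L2 := 57  ⟶  MII  (L2)  txn=BusRdX  M[L2]=60
step 9: P1: store L4 := 93  ⟶  IMI  (L4)  txn=BusRdX  M[L4]=40
step 10: P1: load  L0  ⟶  ISS  (L0)  txn=BusRd+Flush  M[L0]=88
step 11: P2: load  L3  ⟶  IIM  (L3)  txn=∅  M[L3]=90
step 12: P2: load  L0  ⟶  ISS  (L0)  txn=∅  M[L0]=88
step 13: P2: load  L4  ⟶  ISS  (L4)  txn=BusRd+Flush  M[L4]=93
step 14: P0: load  L6  ⟶  SSI  (L6)  txn=BusRd+Flush  M[L6]=88
step 15: P0: store L3 := 87  ⟶  MII  (L3)  txn=BusRdX+Flush  M[L3]=32
step 16: P0: load  L5  ⟶  SSI  (L5)  txn=BusRd+Flush  M[L5]=35
step 17: P1: load  L4  ⟶  ISS  (L4)  txn=∅  M[L4]=93
step 18: P1: load  L5  ⟶  SSI  (L5)  txn=∅  M[L5]=35
step 19: P2: load  L0  ⟶  ISS  (L0)  txn=∅  M[L0]=88
step 20: P2: load  L0  ⟶  ISS  (L0)  txn=∅  M[L0]=88
step 21: P2: load  L4  ⟶  ISS  (L4)  txn=∅  M[L4]=93
step 22: P2: load  L2  ⟶  SIS  (L2)  txn=BusRd+Flush  M[L2]=57
step 23: P2: load  L3  ⟶  SIS  (L3)  txn=BusRd+Flush  M[L3]=87
step 24: P2: store L1 := 89  ⟶  IIM  (L1)  txn=BusRdX  M[L1]=90
step 25: P2: load  L5  ⟶  SSS  (L5)  txn=BusRd  M[L5]=35
step 26: P1: store L4 := 56  ⟶  IMI  (L4)  txn=BusRdX  M[L4]=93
step 27: P1: store L2 := 67  ⟶  IMI  (L2)  txn=BusRdX  M[L2]=57
step 28: P0: load  L0  ⟶  SSS  (L0)  txn=BusRd  M[L0]=88

invalidations = 0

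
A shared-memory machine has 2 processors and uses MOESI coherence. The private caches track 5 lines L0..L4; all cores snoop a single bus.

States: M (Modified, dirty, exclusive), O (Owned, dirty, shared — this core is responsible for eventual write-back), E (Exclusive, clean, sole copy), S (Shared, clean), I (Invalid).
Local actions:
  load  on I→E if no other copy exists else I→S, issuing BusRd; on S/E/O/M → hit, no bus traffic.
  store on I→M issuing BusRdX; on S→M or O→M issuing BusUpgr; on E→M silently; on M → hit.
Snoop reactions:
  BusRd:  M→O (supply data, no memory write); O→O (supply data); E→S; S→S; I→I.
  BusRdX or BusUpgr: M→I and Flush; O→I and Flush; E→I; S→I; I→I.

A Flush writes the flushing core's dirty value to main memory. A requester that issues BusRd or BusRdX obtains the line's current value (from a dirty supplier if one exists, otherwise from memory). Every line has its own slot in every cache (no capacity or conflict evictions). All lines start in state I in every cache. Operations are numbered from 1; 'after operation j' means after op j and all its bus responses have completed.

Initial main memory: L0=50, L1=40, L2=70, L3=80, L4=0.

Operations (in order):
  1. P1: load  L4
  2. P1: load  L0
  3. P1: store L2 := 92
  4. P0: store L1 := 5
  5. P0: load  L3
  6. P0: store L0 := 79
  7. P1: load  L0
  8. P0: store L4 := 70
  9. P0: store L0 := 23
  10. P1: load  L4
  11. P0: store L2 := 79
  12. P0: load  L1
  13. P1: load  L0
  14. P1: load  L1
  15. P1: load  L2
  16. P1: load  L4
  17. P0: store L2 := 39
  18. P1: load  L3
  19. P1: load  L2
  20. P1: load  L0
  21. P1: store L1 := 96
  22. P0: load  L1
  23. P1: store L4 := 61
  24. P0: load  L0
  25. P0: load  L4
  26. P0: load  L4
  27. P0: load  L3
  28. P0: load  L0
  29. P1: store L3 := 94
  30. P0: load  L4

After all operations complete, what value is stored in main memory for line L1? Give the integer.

memory[L1] = 5

[1] P1: load  L4 | P0:I, P1:E(0) | bus: BusRd
[2] P1: load  L0 | P0:I, P1:E(50) | bus: BusRd
[3] P1: store L2 := 92 | P0:I, P1:M(92) | bus: BusRdX
[4] P0: store L1 := 5 | P0:M(5), P1:I | bus: BusRdX
[5] P0: load  L3 | P0:E(80), P1:I | bus: BusRd
[6] P0: store L0 := 79 | P0:M(79), P1:I | bus: BusRdX
[7] P1: load  L0 | P0:O(79), P1:S(79) | bus: BusRd
[8] P0: store L4 := 70 | P0:M(70), P1:I | bus: BusRdX
[9] P0: store L0 := 23 | P0:M(23), P1:I | bus: BusUpgr
[10] P1: load  L4 | P0:O(70), P1:S(70) | bus: BusRd
[11] P0: store L2 := 79 | P0:M(79), P1:I | bus: BusRdX,Flush
[12] P0: load  L1 | P0:M(5), P1:I | bus: none
[13] P1: load  L0 | P0:O(23), P1:S(23) | bus: BusRd
[14] P1: load  L1 | P0:O(5), P1:S(5) | bus: BusRd
[15] P1: load  L2 | P0:O(79), P1:S(79) | bus: BusRd
[16] P1: load  L4 | P0:O(70), P1:S(70) | bus: none
[17] P0: store L2 := 39 | P0:M(39), P1:I | bus: BusUpgr
[18] P1: load  L3 | P0:S(80), P1:S(80) | bus: BusRd
[19] P1: load  L2 | P0:O(39), P1:S(39) | bus: BusRd
[20] P1: load  L0 | P0:O(23), P1:S(23) | bus: none
[21] P1: store L1 := 96 | P0:I, P1:M(96) | bus: BusUpgr,Flush
[22] P0: load  L1 | P0:S(96), P1:O(96) | bus: BusRd
[23] P1: store L4 := 61 | P0:I, P1:M(61) | bus: BusUpgr,Flush
[24] P0: load  L0 | P0:O(23), P1:S(23) | bus: none
[25] P0: load  L4 | P0:S(61), P1:O(61) | bus: BusRd
[26] P0: load  L4 | P0:S(61), P1:O(61) | bus: none
[27] P0: load  L3 | P0:S(80), P1:S(80) | bus: none
[28] P0: load  L0 | P0:O(23), P1:S(23) | bus: none
[29] P1: store L3 := 94 | P0:I, P1:M(94) | bus: BusUpgr
[30] P0: load  L4 | P0:S(61), P1:O(61) | bus: none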